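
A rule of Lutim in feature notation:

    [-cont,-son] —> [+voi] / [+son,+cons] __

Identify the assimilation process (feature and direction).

The target ([-cont,-son], stops) acquires [+voi] next to a sonorant consonant ([+son,+cons]) — it takes on the voicing of its neighbour, so the feature that spreads is voicing.
The conditioning segment sits to the left of the focus bar, meaning the trigger precedes the segment that changes — progressive assimilation.

progressive voicing assimilation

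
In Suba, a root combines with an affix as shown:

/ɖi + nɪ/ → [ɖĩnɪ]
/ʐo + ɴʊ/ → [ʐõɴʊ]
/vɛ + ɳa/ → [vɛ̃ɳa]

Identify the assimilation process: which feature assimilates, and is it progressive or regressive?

regressive nasality assimilation (vowel nasalisation)

The vowel /i/ surfaces as nasalised [ĩ] next to the following nasal /n/ — it has acquired the [+nasal] feature of its neighbour.
The other forms show the same pattern: /o/ → [õ] before /ɴ/; /ɛ/ → [ɛ̃] before /ɳ/ — each time a vowel is nasalised next to a following nasal.
Because the conditioning nasal is to the right of the vowel that changes, the process is regressive (anticipatory).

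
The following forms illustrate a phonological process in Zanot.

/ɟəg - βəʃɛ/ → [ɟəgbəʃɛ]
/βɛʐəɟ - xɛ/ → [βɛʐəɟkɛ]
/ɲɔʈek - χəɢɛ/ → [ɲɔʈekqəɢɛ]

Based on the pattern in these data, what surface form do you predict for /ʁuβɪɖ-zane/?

[ʁuβɪɖdane]

The data show progressive manner assimilation: /β/ → [b] after /g/; /x/ → [k] after /ɟ/; /χ/ → [q] after /k/. In each pair only manner changes, matching the preceding consonant, while place and voice stay constant.
/z/ is a voiced alveolar fricative. The preceding trigger /ɖ/ is a stop, so /z/ must become a stop as well.
A voiced alveolar stop is [d], so the surface segment is [d].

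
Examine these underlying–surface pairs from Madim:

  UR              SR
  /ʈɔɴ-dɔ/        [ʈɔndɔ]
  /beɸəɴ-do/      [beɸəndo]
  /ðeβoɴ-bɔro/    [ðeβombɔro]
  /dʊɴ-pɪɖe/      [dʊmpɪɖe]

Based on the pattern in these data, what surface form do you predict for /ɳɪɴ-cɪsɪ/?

[ɳɪɲcɪsɪ]

The data show regressive place assimilation: /ɴ/ → [n] before /d/; /ɴ/ → [m] before /b/; /ɴ/ → [m] before /p/. In each pair only place changes, matching the following consonant, while manner and voice stay constant.
/ɴ/ is a voiced uvular nasal. The following trigger /c/ is palatal, so /ɴ/ must become palatal as well.
The voiced palatal nasal is [ɲ], so /ɴ/ → [ɲ].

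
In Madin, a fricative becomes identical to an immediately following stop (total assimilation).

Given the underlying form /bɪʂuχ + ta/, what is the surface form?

[bɪʂutta]

/χ/ is the segment targeted by the rule; it sits immediately before /t/, so it assimilates completely and surfaces as [t].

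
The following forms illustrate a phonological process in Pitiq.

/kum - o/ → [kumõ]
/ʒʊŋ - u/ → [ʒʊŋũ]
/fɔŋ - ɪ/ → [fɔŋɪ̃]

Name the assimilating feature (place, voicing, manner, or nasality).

The vowel /o/ surfaces as nasalised [õ] next to the preceding nasal /m/ — it has acquired the [+nasal] feature of its neighbour.
Likewise in the remaining data: /u/ → [ũ] after /ŋ/; /ɪ/ → [ɪ̃] after /ŋ/ — each time a vowel is nasalised next to a preceding nasal.

nasality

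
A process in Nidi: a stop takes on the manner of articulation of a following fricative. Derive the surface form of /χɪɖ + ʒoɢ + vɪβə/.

The rule targets /ɖ/ (voiced retroflex stop), which sits before the trigger /ʒ/ (fricative).
Changing only its manner to fricative gives [ʐ] — the voiced retroflex fricative.
At the second juncture, /ɢ/ likewise becomes [ʁ] adjacent to /v/.

[χɪʐʒoʁvɪβə]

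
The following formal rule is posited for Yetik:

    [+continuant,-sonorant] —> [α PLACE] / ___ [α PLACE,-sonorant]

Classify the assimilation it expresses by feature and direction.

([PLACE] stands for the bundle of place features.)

regressive place assimilation

The shared variable α links the value of the place features (abbreviated [PLACE]) on the target to the same value on the neighbouring segment, so place is the feature that assimilates.
Since the environment is written after the underscore, the trigger follows the target; the direction is regressive.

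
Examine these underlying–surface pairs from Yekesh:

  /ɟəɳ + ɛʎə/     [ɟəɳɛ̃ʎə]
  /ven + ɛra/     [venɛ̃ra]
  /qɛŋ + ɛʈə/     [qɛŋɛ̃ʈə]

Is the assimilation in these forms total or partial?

partial assimilation

The vowel /ɛ/ surfaces as nasalised [ɛ̃] next to the preceding nasal /ɳ/ — it has acquired the [+nasal] feature of its neighbour.
Likewise in the remaining data: /ɛ/ → [ɛ̃] after /n/; /ɛ/ → [ɛ̃] after /ŋ/ — each time a vowel is nasalised next to a preceding nasal.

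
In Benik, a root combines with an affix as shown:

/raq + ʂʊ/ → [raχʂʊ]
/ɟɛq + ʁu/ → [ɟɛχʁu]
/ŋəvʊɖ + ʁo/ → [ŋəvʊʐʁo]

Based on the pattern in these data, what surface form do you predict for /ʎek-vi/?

The data show regressive manner assimilation: /q/ → [χ] before /ʂ/; /q/ → [χ] before /ʁ/; /ɖ/ → [ʐ] before /ʁ/. In each pair only manner changes, matching the following consonant, while place and voice stay constant.
/k/ is a voiceless velar stop. The following trigger /v/ is a fricative, so /k/ must become a fricative as well.
Changing only its manner to fricative gives [x] — the voiceless velar fricative.

[ʎexvi]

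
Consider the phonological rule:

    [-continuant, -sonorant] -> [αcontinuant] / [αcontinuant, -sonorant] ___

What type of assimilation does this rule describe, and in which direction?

The shared variable α links the value of [continuant] on the target to that of the neighbouring obstruent. [continuant] distinguishes stops from fricatives — a manner-of-articulation feature — so this is manner assimilation.
Since the environment is written before the underscore, the trigger precedes the target; the direction is progressive.

progressive manner assimilation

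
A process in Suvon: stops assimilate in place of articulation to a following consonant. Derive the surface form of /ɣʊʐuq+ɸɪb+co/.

[ɣʊʐupɸɪɟco]

/q/ is a voiceless uvular stop. The following trigger /ɸ/ is bilabial, so /q/ must become bilabial as well.
A voiceless bilabial stop is [p], so the surface segment is [p].
The same rule applies at the second boundary: /b/ → [ɟ] next to /c/.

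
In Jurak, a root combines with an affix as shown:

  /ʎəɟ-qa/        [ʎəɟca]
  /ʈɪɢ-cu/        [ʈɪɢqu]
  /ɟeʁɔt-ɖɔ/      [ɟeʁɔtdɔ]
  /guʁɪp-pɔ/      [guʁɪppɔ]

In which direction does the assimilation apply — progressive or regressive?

progressive

Comparing underlying and surface forms, /q/ → [c] is the alternation; the neighbouring /ɟ/ is constant.
/q/ is uvular while /ɟ/ is palatal; the output [c] is palatal, matching the trigger — so the feature that spreads is place.
The other alternating forms pattern the same way: /c/ → [q] after /ɢ/ (palatal → uvular, matching uvular); /ɖ/ → [d] after /t/ (retroflex → alveolar, matching alveolar) — only place changes, and always toward the preceding segment.
No alternation appears in [guʁɪppɔ]: there the adjacent consonants already agree in place (/p/ and /p/ are both bilabial), so this form is consistent with the same rule.
The trigger is the preceding segment, so the direction is progressive (perseverative).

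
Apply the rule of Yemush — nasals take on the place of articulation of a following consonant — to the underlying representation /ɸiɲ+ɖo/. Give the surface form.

[ɸiɳɖo]

The rule targets /ɲ/ (voiced palatal nasal), which sits before the trigger /ɖ/ (retroflex).
The voiced retroflex nasal is [ɳ], so /ɲ/ → [ɳ].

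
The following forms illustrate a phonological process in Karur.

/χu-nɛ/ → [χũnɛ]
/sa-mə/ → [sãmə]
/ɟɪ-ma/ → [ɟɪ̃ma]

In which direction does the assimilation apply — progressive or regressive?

The vowel /u/ surfaces as nasalised [ũ] next to the following nasal /n/ — it has acquired the [+nasal] feature of its neighbour.
Likewise in the remaining data: /a/ → [ã] before /m/; /ɪ/ → [ɪ̃] before /m/ — each time a vowel is nasalised next to a following nasal.
Because the conditioning nasal is to the right of the vowel that changes, the process is regressive (anticipatory).

regressive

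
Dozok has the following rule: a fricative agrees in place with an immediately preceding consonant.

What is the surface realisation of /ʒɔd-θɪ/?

/θ/ is a voiceless dental fricative. The preceding trigger /d/ is alveolar, so /θ/ must become alveolar as well.
A voiceless alveolar fricative is [s], so the surface segment is [s].

[ʒɔdsɪ]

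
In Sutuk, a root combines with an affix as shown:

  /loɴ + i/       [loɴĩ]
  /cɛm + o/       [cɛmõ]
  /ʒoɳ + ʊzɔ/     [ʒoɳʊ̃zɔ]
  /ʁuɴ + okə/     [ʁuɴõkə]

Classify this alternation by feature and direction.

The vowel /i/ surfaces as nasalised [ĩ] next to the preceding nasal /ɴ/ — it has acquired the [+nasal] feature of its neighbour.
The other forms show the same pattern: /o/ → [õ] after /m/; /ʊ/ → [ʊ̃] after /ɳ/; /o/ → [õ] after /ɴ/ — each time a vowel is nasalised next to a preceding nasal.
Because the conditioning nasal is to the left of the vowel that changes, the process is progressive (perseverative).

progressive nasality assimilation (vowel nasalisation)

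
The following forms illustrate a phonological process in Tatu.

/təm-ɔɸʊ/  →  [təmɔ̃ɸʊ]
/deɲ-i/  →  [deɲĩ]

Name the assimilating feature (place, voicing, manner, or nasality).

The vowel /ɔ/ surfaces as nasalised [ɔ̃] next to the preceding nasal /m/ — it has acquired the [+nasal] feature of its neighbour.
The other form shows the same pattern: /i/ → [ĩ] after /ɲ/ — each time a vowel is nasalised next to a preceding nasal.

nasality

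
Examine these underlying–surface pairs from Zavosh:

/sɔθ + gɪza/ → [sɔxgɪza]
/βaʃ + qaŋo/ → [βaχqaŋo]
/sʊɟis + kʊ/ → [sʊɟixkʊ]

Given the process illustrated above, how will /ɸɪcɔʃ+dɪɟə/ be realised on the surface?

The data show regressive place assimilation: /θ/ → [x] before /g/; /ʃ/ → [χ] before /q/; /s/ → [x] before /k/. In each pair only place changes, matching the following consonant, while manner and voice stay constant.
/ʃ/ is a voiceless postalveolar fricative. The following trigger /d/ is alveolar, so /ʃ/ must become alveolar as well.
A voiceless alveolar fricative is [s], so the surface segment is [s].

[ɸɪcɔsdɪɟə]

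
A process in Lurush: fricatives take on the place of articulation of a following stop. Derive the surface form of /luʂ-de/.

/ʂ/ is a voiceless retroflex fricative. The following trigger /d/ is alveolar, so /ʂ/ must become alveolar as well.
The voiceless alveolar fricative is [s], so /ʂ/ → [s].

[lusde]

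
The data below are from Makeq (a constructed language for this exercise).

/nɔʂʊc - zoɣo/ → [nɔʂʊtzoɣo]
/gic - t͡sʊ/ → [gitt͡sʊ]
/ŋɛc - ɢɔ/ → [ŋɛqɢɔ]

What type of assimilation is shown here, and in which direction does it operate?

Underlying /c/ is realised as [t] next to /z/; /z/ itself does not change.
/c/ is palatal while /z/ is alveolar; the output [t] is alveolar, matching the trigger — so the feature that spreads is place.
Manner and voice are unchanged, so the assimilation is partial, not total.
The same holds elsewhere in the data: /c/ → [t] before /t͡s/ (palatal → alveolar, matching alveolar); /c/ → [q] before /ɢ/ (palatal → uvular, matching uvular) — only place changes, and always toward the following segment.
Since the segment that changes precedes the conditioning segment, the assimilation is regressive.

regressive place assimilation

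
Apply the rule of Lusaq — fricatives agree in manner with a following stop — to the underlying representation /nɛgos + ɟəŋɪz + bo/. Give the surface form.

[nɛgotɟəŋɪdbo]

The rule targets /s/ (voiceless alveolar fricative), which sits before the trigger /ɟ/ (stop).
A voiceless alveolar stop is [t], so the surface segment is [t].
The same rule applies at the second boundary: /z/ → [d] next to /b/.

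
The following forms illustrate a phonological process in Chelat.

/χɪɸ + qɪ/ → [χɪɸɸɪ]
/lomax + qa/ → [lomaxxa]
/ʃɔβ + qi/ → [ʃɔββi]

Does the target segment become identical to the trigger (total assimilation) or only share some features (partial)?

Underlying /q/ is realised as [ɸ] next to /ɸ/; /ɸ/ itself does not change.
The output [ɸ] is identical to the trigger /ɸ/ — every feature (place, manner, voicing) has been copied — so this is total assimilation.
The other forms behave the same way: /q/ → [x] after /x/; /q/ → [β] after /β/ — in each case the output is a copy of the preceding consonant.

total assimilation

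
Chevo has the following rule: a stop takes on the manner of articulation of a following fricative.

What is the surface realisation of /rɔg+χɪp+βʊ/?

[rɔɣχɪɸβʊ]

The rule targets /g/ (voiced velar stop), which sits before the trigger /χ/ (fricative).
A voiced velar fricative is [ɣ], so the surface segment is [ɣ].
At the second juncture, /p/ likewise becomes [ɸ] adjacent to /β/.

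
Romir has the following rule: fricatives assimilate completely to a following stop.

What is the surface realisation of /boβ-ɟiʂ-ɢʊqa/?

/β/ is the segment targeted by the rule; it sits immediately before /ɟ/, so it assimilates completely and surfaces as [ɟ].
At the second juncture, /ʂ/ likewise becomes [ɢ] adjacent to /ɢ/.

[boɟɟiɢɢʊqa]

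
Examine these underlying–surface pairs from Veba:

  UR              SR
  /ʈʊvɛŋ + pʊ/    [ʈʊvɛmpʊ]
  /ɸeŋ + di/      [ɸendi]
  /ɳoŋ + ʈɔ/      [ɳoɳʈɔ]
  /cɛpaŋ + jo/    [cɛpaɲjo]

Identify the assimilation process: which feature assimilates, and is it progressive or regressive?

regressive place assimilation

Underlying /ŋ/ is realised as [m] next to /p/; /p/ itself does not change.
The change velar → bilabial matches the place of the following /p/, identifying this as place assimilation.
Manner and voice are unchanged, so the assimilation is partial, not total.
The other alternating forms pattern the same way: /ŋ/ → [n] before /d/ (velar → alveolar, matching alveolar); /ŋ/ → [ɳ] before /ʈ/ (velar → retroflex, matching retroflex); /ŋ/ → [ɲ] before /j/ (velar → palatal, matching palatal) — only place changes, and always toward the following segment.
The trigger is the following segment, so the direction is regressive (anticipatory).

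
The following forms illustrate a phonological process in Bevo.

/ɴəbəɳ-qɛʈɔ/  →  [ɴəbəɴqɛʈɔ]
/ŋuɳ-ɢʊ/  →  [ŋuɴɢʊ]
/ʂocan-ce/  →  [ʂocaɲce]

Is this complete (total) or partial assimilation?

Comparing underlying and surface forms, /ɳ/ → [ɴ] is the alternation; the neighbouring /q/ is constant.
/ɳ/ is retroflex while /q/ is uvular; the output [ɴ] is uvular, matching the trigger — so the feature that spreads is place.
Manner and voice are unchanged, so the assimilation is partial, not total.
The same holds elsewhere in the data: /ɳ/ → [ɴ] before /ɢ/ (retroflex → uvular, matching uvular); /n/ → [ɲ] before /c/ (alveolar → palatal, matching palatal) — only place changes, and always toward the following segment.

partial assimilation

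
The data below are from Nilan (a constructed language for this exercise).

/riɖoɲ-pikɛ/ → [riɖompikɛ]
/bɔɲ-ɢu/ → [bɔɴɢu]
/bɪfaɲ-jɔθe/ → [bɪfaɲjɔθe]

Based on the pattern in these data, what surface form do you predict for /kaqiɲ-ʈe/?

The data show regressive place assimilation: /ɲ/ → [m] before /p/; /ɲ/ → [ɴ] before /ɢ/. In each pair only place changes, matching the following consonant, while manner and voice stay constant.
No alternation appears in [bɪfaɲjɔθe]: there the adjacent consonants already agree in place (/ɲ/ and /j/ are both palatal), so this form is consistent with the same rule.
/ɲ/ is a voiced palatal nasal. The following trigger /ʈ/ is retroflex, so /ɲ/ must become retroflex as well.
Changing only its place to retroflex gives [ɳ] — the voiced retroflex nasal.

[kaqiɳʈe]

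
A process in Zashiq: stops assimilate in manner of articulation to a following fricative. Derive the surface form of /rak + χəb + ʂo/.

[raxχəβʂo]

The rule targets /k/ (voiceless velar stop), which sits before the trigger /χ/ (fricative).
The voiceless velar fricative is [x], so /k/ → [x].
The same rule applies at the second boundary: /b/ → [β] next to /ʂ/.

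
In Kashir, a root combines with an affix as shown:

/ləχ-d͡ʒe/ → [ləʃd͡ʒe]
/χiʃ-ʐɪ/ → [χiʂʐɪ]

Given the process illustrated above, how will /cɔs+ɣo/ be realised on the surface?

[cɔxɣo]

The data show regressive place assimilation: /χ/ → [ʃ] before /d͡ʒ/; /ʃ/ → [ʂ] before /ʐ/. In each pair only place changes, matching the following consonant, while manner and voice stay constant.
The rule targets /s/ (voiceless alveolar fricative), which sits before the trigger /ɣ/ (velar).
Changing only its place to velar gives [x] — the voiceless velar fricative.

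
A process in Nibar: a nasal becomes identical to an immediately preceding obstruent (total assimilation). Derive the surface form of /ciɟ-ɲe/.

/ɲ/ is the segment targeted by the rule; it sits immediately after /ɟ/, so it assimilates completely and surfaces as [ɟ].

[ciɟɟe]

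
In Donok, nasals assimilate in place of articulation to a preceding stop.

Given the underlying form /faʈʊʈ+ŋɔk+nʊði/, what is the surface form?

The rule targets /ŋ/ (voiced velar nasal), which sits after the trigger /ʈ/ (retroflex).
A voiced retroflex nasal is [ɳ], so the surface segment is [ɳ].
The same rule applies at the second boundary: /n/ → [ŋ] next to /k/.

[faʈʊʈɳɔkŋʊði]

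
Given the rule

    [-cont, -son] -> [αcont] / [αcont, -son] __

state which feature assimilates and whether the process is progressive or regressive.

progressive manner assimilation

The shared variable α links the value of [cont] on the target to that of the neighbouring obstruent. [cont] distinguishes stops from fricatives — a manner-of-articulation feature — so this is manner assimilation.
Since the environment is written before the underscore, the trigger precedes the target; the direction is progressive.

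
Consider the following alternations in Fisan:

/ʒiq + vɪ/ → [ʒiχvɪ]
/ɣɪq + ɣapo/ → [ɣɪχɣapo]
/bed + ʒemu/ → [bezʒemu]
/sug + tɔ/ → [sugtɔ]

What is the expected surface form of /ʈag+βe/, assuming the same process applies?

The data show regressive manner assimilation: /q/ → [χ] before /v/; /q/ → [χ] before /ɣ/; /d/ → [z] before /ʒ/. In each pair only manner changes, matching the following consonant, while place and voice stay constant.
No alternation appears in [sugtɔ]: there the adjacent consonants already agree in manner (/g/ and /t/ are both stops), so this form is consistent with the same rule.
The rule targets /g/ (voiced velar stop), which sits before the trigger /β/ (fricative).
A voiced velar fricative is [ɣ], so the surface segment is [ɣ].

[ʈaɣβe]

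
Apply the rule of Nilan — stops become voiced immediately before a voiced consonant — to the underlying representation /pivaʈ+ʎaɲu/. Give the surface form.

[pivaɖʎaɲu]

/ʈ/ is a voiceless retroflex stop. The following trigger /ʎ/ is voiced, so /ʈ/ must become voiced as well.
A voiced retroflex stop is [ɖ], so the surface segment is [ɖ].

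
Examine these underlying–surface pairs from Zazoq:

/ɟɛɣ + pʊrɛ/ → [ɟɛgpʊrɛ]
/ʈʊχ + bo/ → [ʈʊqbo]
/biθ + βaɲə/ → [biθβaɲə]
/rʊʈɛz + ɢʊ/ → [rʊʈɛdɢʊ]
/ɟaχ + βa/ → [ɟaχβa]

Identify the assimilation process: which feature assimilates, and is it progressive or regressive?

regressive manner assimilation

The segment that alternates is /ɣ/, which surfaces as [g] when adjacent to /p/.
The change fricative → stop matches the manner of the following /p/, identifying this as manner assimilation.
Place and voice are unchanged, so the assimilation is partial, not total.
The same holds elsewhere in the data: /χ/ → [q] before /b/ (fricative → stop, matching a stop); /z/ → [d] before /ɢ/ (fricative → stop, matching a stop) — only manner changes, and always toward the following segment.
Nothing changes in [biθβaɲə], [ɟaχβa]: there the adjacent consonants already agree in manner (/θ/ and /β/ are both fricatives; /χ/ and /β/ are both fricatives), so these forms are consistent with the same rule.
The trigger is the following segment, so the direction is regressive (anticipatory).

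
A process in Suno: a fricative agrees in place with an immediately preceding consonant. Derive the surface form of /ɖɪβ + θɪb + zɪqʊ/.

[ɖɪβɸɪbβɪqʊ]

The rule targets /θ/ (voiceless dental fricative), which sits after the trigger /β/ (bilabial).
The voiceless bilabial fricative is [ɸ], so /θ/ → [ɸ].
The same rule applies at the second boundary: /z/ → [β] next to /b/.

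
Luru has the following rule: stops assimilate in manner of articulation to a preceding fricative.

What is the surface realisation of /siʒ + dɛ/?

[siʒzɛ]

/d/ is a voiced alveolar stop. The preceding trigger /ʒ/ is a fricative, so /d/ must become a fricative as well.
Changing only its manner to fricative gives [z] — the voiced alveolar fricative.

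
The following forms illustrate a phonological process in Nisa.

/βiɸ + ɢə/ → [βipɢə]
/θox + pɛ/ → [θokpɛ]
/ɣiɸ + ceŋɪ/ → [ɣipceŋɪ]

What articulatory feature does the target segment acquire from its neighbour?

manner

Underlying /ɸ/ is realised as [p] next to /ɢ/; /ɢ/ itself does not change.
/ɸ/ is a fricative while /ɢ/ is a stop; the output [p] is a stop, matching the trigger — so the feature that spreads is manner.
The same holds elsewhere in the data: /x/ → [k] before /p/ (fricative → stop, matching a stop); /ɸ/ → [p] before /c/ (fricative → stop, matching a stop) — only manner changes, and always toward the following segment.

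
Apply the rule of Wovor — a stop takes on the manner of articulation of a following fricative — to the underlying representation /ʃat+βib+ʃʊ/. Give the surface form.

The rule targets /t/ (voiceless alveolar stop), which sits before the trigger /β/ (fricative).
A voiceless alveolar fricative is [s], so the surface segment is [s].
At the second juncture, /b/ likewise becomes [β] adjacent to /ʃ/.

[ʃasβiβʃʊ]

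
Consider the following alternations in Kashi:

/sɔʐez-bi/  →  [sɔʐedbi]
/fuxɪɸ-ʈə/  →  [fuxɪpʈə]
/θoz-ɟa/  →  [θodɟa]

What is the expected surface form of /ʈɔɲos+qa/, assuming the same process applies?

[ʈɔɲotqa]

The data show regressive manner assimilation: /z/ → [d] before /b/; /ɸ/ → [p] before /ʈ/; /z/ → [d] before /ɟ/. In each pair only manner changes, matching the following consonant, while place and voice stay constant.
/s/ is a voiceless alveolar fricative. The following trigger /q/ is a stop, so /s/ must become a stop as well.
Changing only its manner to stop gives [t] — the voiceless alveolar stop.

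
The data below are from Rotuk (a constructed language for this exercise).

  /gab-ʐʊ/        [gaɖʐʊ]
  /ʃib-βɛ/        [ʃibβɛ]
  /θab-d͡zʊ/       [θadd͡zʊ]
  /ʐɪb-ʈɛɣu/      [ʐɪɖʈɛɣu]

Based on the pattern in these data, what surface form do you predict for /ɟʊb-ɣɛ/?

The data show regressive place assimilation: /b/ → [ɖ] before /ʐ/; /b/ → [d] before /d͡z/; /b/ → [ɖ] before /ʈ/. In each pair only place changes, matching the following consonant, while manner and voice stay constant.
No alternation appears in [ʃibβɛ]: there the adjacent consonants already agree in place (/b/ and /β/ are both bilabial), so this form is consistent with the same rule.
The rule targets /b/ (voiced bilabial stop), which sits before the trigger /ɣ/ (velar).
The voiced velar stop is [g], so /b/ → [g].

[ɟʊgɣɛ]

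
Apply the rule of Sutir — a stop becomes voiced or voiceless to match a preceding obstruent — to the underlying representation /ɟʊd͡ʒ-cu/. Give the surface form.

/c/ is a voiceless palatal stop. The preceding trigger /d͡ʒ/ is voiced, so /c/ must become voiced as well.
The voiced palatal stop is [ɟ], so /c/ → [ɟ].

[ɟʊd͡ʒɟu]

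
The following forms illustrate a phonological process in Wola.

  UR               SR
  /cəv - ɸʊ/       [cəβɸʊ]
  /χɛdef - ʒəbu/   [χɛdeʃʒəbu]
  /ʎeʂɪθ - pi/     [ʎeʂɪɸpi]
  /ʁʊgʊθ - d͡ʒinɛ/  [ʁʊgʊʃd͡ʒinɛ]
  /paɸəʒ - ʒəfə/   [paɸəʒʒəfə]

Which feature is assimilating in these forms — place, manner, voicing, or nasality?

place

Underlying /v/ is realised as [β] next to /ɸ/; /ɸ/ itself does not change.
The change labiodental → bilabial matches the place of the following /ɸ/, identifying this as place assimilation.
Checking the remaining alternations: /f/ → [ʃ] before /ʒ/ (labiodental → postalveolar, matching postalveolar); /θ/ → [ɸ] before /p/ (dental → bilabial, matching bilabial); /θ/ → [ʃ] before /d͡ʒ/ (dental → postalveolar, matching postalveolar) — only place changes, and always toward the following segment.
Nothing changes in [paɸəʒʒəfə]: there the adjacent consonants already agree in place (/ʒ/ and /ʒ/ are both postalveolar), so this form is consistent with the same rule.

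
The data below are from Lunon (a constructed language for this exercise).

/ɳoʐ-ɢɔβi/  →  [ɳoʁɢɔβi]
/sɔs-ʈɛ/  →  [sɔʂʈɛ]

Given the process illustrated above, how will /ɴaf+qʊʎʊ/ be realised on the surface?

The data show regressive place assimilation: /ʐ/ → [ʁ] before /ɢ/; /s/ → [ʂ] before /ʈ/. In each pair only place changes, matching the following consonant, while manner and voice stay constant.
/f/ is a voiceless labiodental fricative. The following trigger /q/ is uvular, so /f/ must become uvular as well.
The voiceless uvular fricative is [χ], so /f/ → [χ].

[ɴaχqʊʎʊ]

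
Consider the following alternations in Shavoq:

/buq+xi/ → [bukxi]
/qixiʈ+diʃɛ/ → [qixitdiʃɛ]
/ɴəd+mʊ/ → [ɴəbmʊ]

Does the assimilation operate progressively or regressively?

regressive

Underlying /q/ is realised as [k] next to /x/; /x/ itself does not change.
/q/ is uvular while /x/ is velar; the output [k] is velar, matching the trigger — so the feature that spreads is place.
The other alternating forms pattern the same way: /ʈ/ → [t] before /d/ (retroflex → alveolar, matching alveolar); /d/ → [b] before /m/ (alveolar → bilabial, matching bilabial) — only place changes, and always toward the following segment.
Since the segment that changes precedes the conditioning segment, the assimilation is regressive.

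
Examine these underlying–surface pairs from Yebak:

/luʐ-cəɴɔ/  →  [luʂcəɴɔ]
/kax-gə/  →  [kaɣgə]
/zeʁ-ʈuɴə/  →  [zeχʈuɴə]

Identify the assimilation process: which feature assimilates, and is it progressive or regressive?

regressive voicing assimilation

The segment that alternates is /ʐ/, which surfaces as [ʂ] when adjacent to /c/.
The change voiced → voiceless matches the voicing of the following /c/, identifying this as voicing assimilation.
Place and manner are unchanged, so the assimilation is partial, not total.
The same holds elsewhere in the data: /x/ → [ɣ] before /g/ (voiceless → voiced, matching voiced); /ʁ/ → [χ] before /ʈ/ (voiced → voiceless, matching voiceless) — only voicing changes, and always toward the following segment.
Since the segment that changes precedes the conditioning segment, the assimilation is regressive.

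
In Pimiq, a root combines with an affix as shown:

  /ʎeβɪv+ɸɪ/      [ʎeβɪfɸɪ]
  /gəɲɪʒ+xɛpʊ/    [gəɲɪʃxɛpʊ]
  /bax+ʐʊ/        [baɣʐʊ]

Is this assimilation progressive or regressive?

Comparing underlying and surface forms, /v/ → [f] is the alternation; the neighbouring /ɸ/ is constant.
The change voiced → voiceless matches the voicing of the following /ɸ/, identifying this as voicing assimilation.
Checking the remaining alternations: /ʒ/ → [ʃ] before /x/ (voiced → voiceless, matching voiceless); /x/ → [ɣ] before /ʐ/ (voiceless → voiced, matching voiced) — only voicing changes, and always toward the following segment.
Since the segment that changes precedes the conditioning segment, the assimilation is regressive.

regressive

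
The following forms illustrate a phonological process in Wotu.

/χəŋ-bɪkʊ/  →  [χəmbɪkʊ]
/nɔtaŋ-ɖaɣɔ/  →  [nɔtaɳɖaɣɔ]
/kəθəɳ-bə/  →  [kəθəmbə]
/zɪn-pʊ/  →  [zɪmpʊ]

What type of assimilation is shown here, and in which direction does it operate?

Underlying /ŋ/ is realised as [m] next to /b/; /b/ itself does not change.
The change velar → bilabial matches the place of the following /b/, identifying this as place assimilation.
Manner and voice are unchanged, so the assimilation is partial, not total.
The other alternating forms pattern the same way: /ŋ/ → [ɳ] before /ɖ/ (velar → retroflex, matching retroflex); /ɳ/ → [m] before /b/ (retroflex → bilabial, matching bilabial); /n/ → [m] before /p/ (alveolar → bilabial, matching bilabial) — only place changes, and always toward the following segment.
Since the segment that changes precedes the conditioning segment, the assimilation is regressive.

regressive place assimilation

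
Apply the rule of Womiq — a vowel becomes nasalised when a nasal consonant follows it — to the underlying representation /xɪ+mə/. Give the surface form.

The vowel /ɪ/ is adjacent to the following nasal /m/, so it acquires [+nasal] and surfaces as [ɪ̃].

[xɪ̃mə]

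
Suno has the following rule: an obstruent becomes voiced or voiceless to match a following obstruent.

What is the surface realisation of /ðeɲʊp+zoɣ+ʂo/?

The rule targets /p/ (voiceless bilabial stop), which sits before the trigger /z/ (voiced).
A voiced bilabial stop is [b], so the surface segment is [b].
The same rule applies at the second boundary: /ɣ/ → [x] next to /ʂ/.

[ðeɲʊbzoxʂo]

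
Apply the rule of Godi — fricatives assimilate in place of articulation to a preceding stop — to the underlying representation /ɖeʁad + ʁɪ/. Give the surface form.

The rule targets /ʁ/ (voiced uvular fricative), which sits after the trigger /d/ (alveolar).
Changing only its place to alveolar gives [z] — the voiced alveolar fricative.

[ɖeʁadzɪ]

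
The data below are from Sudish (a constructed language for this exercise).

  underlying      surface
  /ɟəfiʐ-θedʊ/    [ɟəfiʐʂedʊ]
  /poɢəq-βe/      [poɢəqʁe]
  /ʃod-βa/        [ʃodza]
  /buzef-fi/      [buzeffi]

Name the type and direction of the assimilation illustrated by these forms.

Underlying /θ/ is realised as [ʂ] next to /ʐ/; /ʐ/ itself does not change.
The change dental → retroflex matches the place of the preceding /ʐ/, identifying this as place assimilation.
Manner and voice are unchanged, so the assimilation is partial, not total.
The same holds elsewhere in the data: /β/ → [ʁ] after /q/ (bilabial → uvular, matching uvular); /β/ → [z] after /d/ (bilabial → alveolar, matching alveolar) — only place changes, and always toward the preceding segment.
No alternation appears in [buzeffi]: there the adjacent consonants already agree in place (/f/ and /f/ are both labiodental), so this form is consistent with the same rule.
The trigger is the preceding segment, so the direction is progressive (perseverative).

progressive place assimilation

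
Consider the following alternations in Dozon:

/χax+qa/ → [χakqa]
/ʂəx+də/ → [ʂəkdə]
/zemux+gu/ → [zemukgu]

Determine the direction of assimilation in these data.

Comparing underlying and surface forms, /x/ → [k] is the alternation; the neighbouring /q/ is constant.
/x/ is a fricative while /q/ is a stop; the output [k] is a stop, matching the trigger — so the feature that spreads is manner.
The other alternating forms pattern the same way: /x/ → [k] before /d/ (fricative → stop, matching a stop); /x/ → [k] before /g/ (fricative → stop, matching a stop) — only manner changes, and always toward the following segment.
The trigger is the following segment, so the direction is regressive (anticipatory).

regressive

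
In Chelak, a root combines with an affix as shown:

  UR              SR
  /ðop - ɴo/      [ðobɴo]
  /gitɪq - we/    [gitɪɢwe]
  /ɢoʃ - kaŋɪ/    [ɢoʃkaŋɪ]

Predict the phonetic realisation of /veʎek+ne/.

[veʎegne]

The data show regressive voicing assimilation: /p/ → [b] before /ɴ/; /q/ → [ɢ] before /w/. In each pair only voicing changes, matching the following consonant, while place and manner stay constant.
Nothing changes in [ɢoʃkaŋɪ]: there the adjacent consonants already agree in voicing (/ʃ/ and /k/ are both voiceless), so this form is consistent with the same rule.
/k/ is a voiceless velar stop. The following trigger /n/ is voiced, so /k/ must become voiced as well.
The voiced velar stop is [g], so /k/ → [g].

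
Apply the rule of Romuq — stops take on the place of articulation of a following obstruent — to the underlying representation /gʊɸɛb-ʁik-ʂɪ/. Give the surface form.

[gʊɸɛɢʁiʈʂɪ]

/b/ is a voiced bilabial stop. The following trigger /ʁ/ is uvular, so /b/ must become uvular as well.
A voiced uvular stop is [ɢ], so the surface segment is [ɢ].
The same rule applies at the second boundary: /k/ → [ʈ] next to /ʂ/.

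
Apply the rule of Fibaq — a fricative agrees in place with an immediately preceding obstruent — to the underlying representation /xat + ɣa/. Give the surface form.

[xatza]

/ɣ/ is a voiced velar fricative. The preceding trigger /t/ is alveolar, so /ɣ/ must become alveolar as well.
A voiced alveolar fricative is [z], so the surface segment is [z].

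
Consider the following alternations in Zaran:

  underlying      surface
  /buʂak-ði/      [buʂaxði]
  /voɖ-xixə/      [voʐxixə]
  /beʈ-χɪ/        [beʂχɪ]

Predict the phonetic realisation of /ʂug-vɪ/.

[ʂuɣvɪ]

The data show regressive manner assimilation: /k/ → [x] before /ð/; /ɖ/ → [ʐ] before /x/; /ʈ/ → [ʂ] before /χ/. In each pair only manner changes, matching the following consonant, while place and voice stay constant.
The rule targets /g/ (voiced velar stop), which sits before the trigger /v/ (fricative).
A voiced velar fricative is [ɣ], so the surface segment is [ɣ].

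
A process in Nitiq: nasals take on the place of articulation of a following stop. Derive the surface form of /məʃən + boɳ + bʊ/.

/n/ is a voiced alveolar nasal. The following trigger /b/ is bilabial, so /n/ must become bilabial as well.
The voiced bilabial nasal is [m], so /n/ → [m].
At the second juncture, /ɳ/ likewise becomes [m] adjacent to /b/.

[məʃəmbombʊ]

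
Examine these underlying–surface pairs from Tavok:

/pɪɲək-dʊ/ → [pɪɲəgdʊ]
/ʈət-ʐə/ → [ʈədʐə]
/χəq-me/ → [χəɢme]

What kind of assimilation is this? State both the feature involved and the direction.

regressive voicing assimilation

Underlying /k/ is realised as [g] next to /d/; /d/ itself does not change.
The change voiceless → voiced matches the voicing of the following /d/, identifying this as voicing assimilation.
Place and manner are unchanged, so the assimilation is partial, not total.
Checking the remaining alternations: /t/ → [d] before /ʐ/ (voiceless → voiced, matching voiced); /q/ → [ɢ] before /m/ (voiceless → voiced, matching voiced) — only voicing changes, and always toward the following segment.
Since the segment that changes precedes the conditioning segment, the assimilation is regressive.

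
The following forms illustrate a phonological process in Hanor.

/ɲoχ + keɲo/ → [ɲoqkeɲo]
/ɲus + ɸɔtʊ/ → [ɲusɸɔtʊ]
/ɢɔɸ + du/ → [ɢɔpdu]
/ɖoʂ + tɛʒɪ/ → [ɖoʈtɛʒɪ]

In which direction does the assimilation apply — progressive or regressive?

The segment that alternates is /χ/, which surfaces as [q] when adjacent to /k/.
/χ/ is a fricative while /k/ is a stop; the output [q] is a stop, matching the trigger — so the feature that spreads is manner.
The same holds elsewhere in the data: /ɸ/ → [p] before /d/ (fricative → stop, matching a stop); /ʂ/ → [ʈ] before /t/ (fricative → stop, matching a stop) — only manner changes, and always toward the following segment.
No alternation appears in [ɲusɸɔtʊ]: there the adjacent consonants already agree in manner (/s/ and /ɸ/ are both fricatives), so this form is consistent with the same rule.
The trigger is the following segment, so the direction is regressive (anticipatory).

regressive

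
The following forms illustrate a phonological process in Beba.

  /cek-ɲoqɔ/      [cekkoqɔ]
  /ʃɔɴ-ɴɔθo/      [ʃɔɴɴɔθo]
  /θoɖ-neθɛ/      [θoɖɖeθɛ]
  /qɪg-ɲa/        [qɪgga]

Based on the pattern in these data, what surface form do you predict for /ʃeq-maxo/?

The data show progressive total assimilation (/ɲ/ → [k] after /k/; /n/ → [ɖ] after /ɖ/; /ɲ/ → [g] after /g/): in every case the target segment becomes identical to its preceding neighbour, copying more than a single feature.
In [ʃɔɴɴɔθo] the two consonants at the boundary are already identical (/ɴ/ + /ɴ/), so the rule applies vacuously and nothing changes.
/m/ is the segment targeted by the rule; it sits immediately after /q/, so it assimilates completely and surfaces as [q].

[ʃeqqaxo]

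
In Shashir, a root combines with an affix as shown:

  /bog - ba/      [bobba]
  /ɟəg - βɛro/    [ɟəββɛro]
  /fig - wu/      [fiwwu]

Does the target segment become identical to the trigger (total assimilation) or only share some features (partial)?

Underlying /g/ is realised as [β] next to /β/; /β/ itself does not change.
The output [β] is identical to the trigger /β/ — every feature (place, manner, voicing) has been copied — so this is total assimilation.
The remaining alternations confirm this: /g/ → [b] before /b/; /g/ → [w] before /w/ — in each case the output is a copy of the following consonant.

total assimilation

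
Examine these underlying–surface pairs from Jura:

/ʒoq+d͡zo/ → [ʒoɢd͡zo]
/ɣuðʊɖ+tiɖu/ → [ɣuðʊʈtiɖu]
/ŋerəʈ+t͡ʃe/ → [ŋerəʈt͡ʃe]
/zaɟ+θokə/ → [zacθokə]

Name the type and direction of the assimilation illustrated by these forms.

regressive voicing assimilation

Underlying /q/ is realised as [ɢ] next to /d͡z/; /d͡z/ itself does not change.
/q/ is voiceless while /d͡z/ is voiced; the output [ɢ] is voiced, matching the trigger — so the feature that spreads is voicing.
Place and manner are unchanged, so the assimilation is partial, not total.
The same holds elsewhere in the data: /ɖ/ → [ʈ] before /t/ (voiced → voiceless, matching voiceless); /ɟ/ → [c] before /θ/ (voiced → voiceless, matching voiceless) — only voicing changes, and always toward the following segment.
No alternation appears in [ŋerəʈt͡ʃe]: there the adjacent consonants already agree in voicing (/ʈ/ and /t͡ʃ/ are both voiceless), so this form is consistent with the same rule.
The trigger is the following segment, so the direction is regressive (anticipatory).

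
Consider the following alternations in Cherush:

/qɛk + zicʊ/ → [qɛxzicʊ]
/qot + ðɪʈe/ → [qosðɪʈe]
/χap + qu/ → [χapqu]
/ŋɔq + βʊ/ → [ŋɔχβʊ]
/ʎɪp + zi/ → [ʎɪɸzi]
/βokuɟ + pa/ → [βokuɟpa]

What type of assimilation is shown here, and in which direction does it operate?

regressive manner assimilation

Comparing underlying and surface forms, /k/ → [x] is the alternation; the neighbouring /z/ is constant.
/k/ is a stop while /z/ is a fricative; the output [x] is a fricative, matching the trigger — so the feature that spreads is manner.
Place and voice are unchanged, so the assimilation is partial, not total.
The same holds elsewhere in the data: /t/ → [s] before /ð/ (stop → fricative, matching a fricative); /q/ → [χ] before /β/ (stop → fricative, matching a fricative); /p/ → [ɸ] before /z/ (stop → fricative, matching a fricative) — only manner changes, and always toward the following segment.
Nothing changes in [χapqu], [βokuɟpa]: there the adjacent consonants already agree in manner (/p/ and /q/ are both stops; /ɟ/ and /p/ are both stops), so these forms are consistent with the same rule.
The trigger is the following segment, so the direction is regressive (anticipatory).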